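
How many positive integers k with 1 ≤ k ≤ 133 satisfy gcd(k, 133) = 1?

108

133 = 7 * 19.
φ(7) = 7 − 1 = 6.
φ(19) = 19 − 1 = 18.
φ(133) = 6 × 18 = 108.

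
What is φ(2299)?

1980

Prime factorization: 2299 = 11^2 · 19.
φ(2299) = 2299 · (1 − 1/11) · (1 − 1/19)
       = 2299 · 180/209 = 1980.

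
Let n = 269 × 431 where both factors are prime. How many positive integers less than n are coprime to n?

115240

φ(269) = 269 − 1 = 268.
φ(431) = 431 − 1 = 430.
φ(115939) = 268 × 430 = 115240.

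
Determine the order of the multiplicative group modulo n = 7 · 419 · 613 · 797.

φ(1432949413) = 1432949413 · (1 − 1/7) · (1 − 1/419) · (1 − 1/613) · (1 − 1/797)
       = 1432949413 · 1221777216/1432949413 = 1221777216.

1221777216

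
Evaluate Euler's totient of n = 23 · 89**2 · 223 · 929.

35497380864

φ(23) = 23 − 1 = 22.
φ(89^2) = 89^2 − 89^1 = 7921 − 89 = 7832.
φ(223) = 223 − 1 = 222.
φ(929) = 929 − 1 = 928.
Multiply: 22 · 7832 · 222 · 928 = 35497380864.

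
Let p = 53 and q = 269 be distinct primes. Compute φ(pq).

13936

φ(53) = 53 − 1 = 52.
φ(269) = 269 − 1 = 268.
Multiply: 52 · 268 = 13936.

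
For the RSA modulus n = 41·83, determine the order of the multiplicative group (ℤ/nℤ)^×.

3280

φ(n) = (p − 1)(q − 1) = (41−1)(83−1) = 40·82 = 3280.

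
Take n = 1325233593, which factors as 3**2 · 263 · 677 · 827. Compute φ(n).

φ(1325233593) = 1325233593 · (1 − 1/3) · (1 − 1/263) · (1 − 1/677) · (1 − 1/827)
       = 1325233593 · 292589024/441744531 = 877767072.

877767072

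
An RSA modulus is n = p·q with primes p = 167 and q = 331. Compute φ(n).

For distinct primes, φ(pq) = (p−1)(q−1) = 166 × 330 = 54780.

54780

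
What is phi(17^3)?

4624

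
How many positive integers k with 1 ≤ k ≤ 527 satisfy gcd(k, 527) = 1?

480

Factor 527: 527 = 17 × 31.
φ(527) = 527 · (1 − 1/17) · (1 − 1/31)
       = 527 · 480/527 = 480.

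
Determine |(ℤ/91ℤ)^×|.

First factor: 91 = 7 × 13.
φ(91) = 91 · (1 − 1/7) · (1 − 1/13)
       = 91 · 72/91 = 72.

72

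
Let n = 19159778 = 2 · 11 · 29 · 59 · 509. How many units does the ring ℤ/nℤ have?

φ(2) = 2 − 1 = 1.
φ(11) = 11 − 1 = 10.
φ(29) = 29 − 1 = 28.
φ(59) = 59 − 1 = 58.
φ(509) = 509 − 1 = 508.
Multiply: 1 · 10 · 28 · 58 · 508 = 8249920.

8249920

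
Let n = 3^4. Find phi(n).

φ(3^4) = 3^3·(3−1) = 27·2 = 54.

54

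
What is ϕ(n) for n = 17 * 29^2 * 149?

1922816

φ(17) = 17 − 1 = 16.
φ(29^2) = 29^1·(29−1) = 29·28 = 812.
φ(149) = 149 − 1 = 148.
Since φ is multiplicative, φ(2130253) = 16 · 812 · 148 = 1922816.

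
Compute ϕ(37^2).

1332

φ(1369) = 1369 · (1 − 1/37)
       = 1369 · 36/37 = 1332.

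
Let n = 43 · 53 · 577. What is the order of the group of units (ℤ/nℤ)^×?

1257984

φ(43) = 43 − 1 = 42.
φ(53) = 53 − 1 = 52.
φ(577) = 577 − 1 = 576.
Multiply: 42 · 52 · 576 = 1257984.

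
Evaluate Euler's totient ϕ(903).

504

903 = 3 * 7 * 43.
φ(903) = 903 · (1 − 1/3) · (1 − 1/7) · (1 − 1/43)
       = 903 · 504/903 = 504.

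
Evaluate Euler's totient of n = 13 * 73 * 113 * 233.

φ(24986221) = 24986221 · (1 − 1/13) · (1 − 1/73) · (1 − 1/113) · (1 − 1/233)
       = 24986221 · 22450176/24986221 = 22450176.

22450176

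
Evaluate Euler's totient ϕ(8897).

8897 = 7 × 31 × 41.
φ(7) = 7 − 1 = 6.
φ(31) = 31 − 1 = 30.
φ(41) = 41 − 1 = 40.
Since φ is multiplicative, φ(8897) = 6 · 30 · 40 = 7200.

7200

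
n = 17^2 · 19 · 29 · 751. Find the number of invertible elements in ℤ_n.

102816000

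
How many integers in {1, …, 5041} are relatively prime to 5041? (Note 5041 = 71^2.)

4970

φ(71^2) = 71^2 − 71^1 = 5041 − 71 = 4970.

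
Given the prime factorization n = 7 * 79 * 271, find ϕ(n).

φ(7) = 7 − 1 = 6.
φ(79) = 79 − 1 = 78.
φ(271) = 271 − 1 = 270.
Multiply: 6 · 78 · 270 = 126360.

126360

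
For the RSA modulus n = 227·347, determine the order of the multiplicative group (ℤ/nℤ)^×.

78196

φ(pq) = (p−1)(q−1) = 226 · 346 = 78196.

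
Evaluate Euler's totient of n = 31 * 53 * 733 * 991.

φ(31) = 31 − 1 = 30.
φ(53) = 53 − 1 = 52.
φ(733) = 733 − 1 = 732.
φ(991) = 991 − 1 = 990.
Since φ is multiplicative, φ(1193480129) = 30 · 52 · 732 · 990 = 1130500800.

1130500800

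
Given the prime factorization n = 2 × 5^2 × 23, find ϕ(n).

440

φ(2) = 2 − 1 = 1.
φ(5^2) = 5^2 − 5^1 = 25 − 5 = 20.
φ(23) = 23 − 1 = 22.
Since φ is multiplicative, φ(1150) = 1 · 20 · 22 = 440.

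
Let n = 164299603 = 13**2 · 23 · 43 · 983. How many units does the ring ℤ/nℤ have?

φ(13^2) = 13^1·(13−1) = 13·12 = 156.
φ(23) = 23 − 1 = 22.
φ(43) = 43 − 1 = 42.
φ(983) = 983 − 1 = 982.
Multiply: 156 · 22 · 42 · 982 = 141549408.

141549408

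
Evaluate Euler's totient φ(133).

First factor: 133 = 7 · 19.
φ(133) = 133 · (1 − 1/7) · (1 − 1/19)
       = 133 · 108/133 = 108.

108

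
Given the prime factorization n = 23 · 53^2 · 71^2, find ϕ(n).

φ(325683887) = 325683887 · (1 − 1/23) · (1 − 1/53) · (1 − 1/71)
       = 325683887 · 80080/86549 = 301341040.

301341040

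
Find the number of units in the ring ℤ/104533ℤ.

Factor 104533: 104533 = 11 * 13 * 17 * 43.
φ(11) = 11 − 1 = 10.
φ(13) = 13 − 1 = 12.
φ(17) = 17 − 1 = 16.
φ(43) = 43 − 1 = 42.
φ(104533) = 10 × 12 × 16 × 42 = 80640.

80640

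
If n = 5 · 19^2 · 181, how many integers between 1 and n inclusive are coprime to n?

246240

φ(326705) = 326705 · (1 − 1/5) · (1 − 1/19) · (1 − 1/181)
       = 326705 · 12960/17195 = 246240.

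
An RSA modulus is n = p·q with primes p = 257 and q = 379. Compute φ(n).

96768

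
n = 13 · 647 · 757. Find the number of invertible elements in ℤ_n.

5860512

φ(13) = 13 − 1 = 12.
φ(647) = 647 − 1 = 646.
φ(757) = 757 − 1 = 756.
Multiply: 12 · 646 · 756 = 5860512.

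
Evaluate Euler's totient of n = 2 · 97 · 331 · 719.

22746240

φ(46169866) = 46169866 · (1 − 1/2) · (1 − 1/97) · (1 − 1/331) · (1 − 1/719)
       = 46169866 · 22746240/46169866 = 22746240.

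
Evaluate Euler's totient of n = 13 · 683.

φ(8879) = 8879 · (1 − 1/13) · (1 − 1/683)
       = 8879 · 8184/8879 = 8184.

8184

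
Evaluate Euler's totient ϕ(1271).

1200

1271 = 31 · 41.
φ(1271) = 1271 · (1 − 1/31) · (1 − 1/41)
       = 1271 · 1200/1271 = 1200.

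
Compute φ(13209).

Prime factorization: 13209 = 3 × 7 × 17 × 37.
φ(13209) = 13209 · (1 − 1/3) · (1 − 1/7) · (1 − 1/17) · (1 − 1/37)
       = 13209 · 6912/13209 = 6912.

6912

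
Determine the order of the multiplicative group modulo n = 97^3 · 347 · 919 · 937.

268540213773312

φ(272709194036693) = 272709194036693 · (1 − 1/97) · (1 − 1/347) · (1 − 1/919) · (1 − 1/937)
       = 272709194036693 · 28540781568/28983865877 = 268540213773312.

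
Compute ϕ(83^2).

φ(83^2) = 83^1·(83−1) = 83·82 = 6806.

6806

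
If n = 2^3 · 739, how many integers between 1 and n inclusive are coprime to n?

2952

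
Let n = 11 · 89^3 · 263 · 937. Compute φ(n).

1709384751360

φ(1910988372029) = 1910988372029 · (1 − 1/11) · (1 − 1/89) · (1 − 1/263) · (1 − 1/937)
       = 1910988372029 · 215804160/241255949 = 1709384751360.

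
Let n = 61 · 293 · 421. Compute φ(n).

7358400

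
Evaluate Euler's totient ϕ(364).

144

Factor 364: 364 = 2^2 · 7 · 13.
φ(2^2) = 2^1·(2−1) = 2·1 = 2.
φ(7) = 7 − 1 = 6.
φ(13) = 13 − 1 = 12.
Multiply: 2 · 6 · 12 = 144.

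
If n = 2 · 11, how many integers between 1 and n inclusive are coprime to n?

φ(22) = 22 · (1 − 1/2) · (1 − 1/11)
       = 22 · 10/22 = 10.

10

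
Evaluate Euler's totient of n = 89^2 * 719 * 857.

4813609856

φ(89^2) = 89^2 − 89^1 = 7921 − 89 = 7832.
φ(719) = 719 − 1 = 718.
φ(857) = 857 − 1 = 856.
Since φ is multiplicative, φ(4880785543) = 7832 · 718 · 856 = 4813609856.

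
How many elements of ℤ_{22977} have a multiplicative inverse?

Prime factorization: 22977 = 3^3 · 23 · 37.
φ(3^3) = 3^3 − 3^2 = 27 − 9 = 18.
φ(23) = 23 − 1 = 22.
φ(37) = 37 − 1 = 36.
φ(22977) = 18 × 22 × 36 = 14256.

14256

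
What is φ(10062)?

3024

Prime factorization: 10062 = 2 × 3^2 × 13 × 43.
φ(10062) = 10062 · (1 − 1/2) · (1 − 1/3) · (1 − 1/13) · (1 − 1/43)
       = 10062 · 1008/3354 = 3024.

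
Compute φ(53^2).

φ(2809) = 2809 · (1 − 1/53)
       = 2809 · 52/53 = 2756.

2756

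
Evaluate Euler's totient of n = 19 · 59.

1044

φ(1121) = 1121 · (1 − 1/19) · (1 − 1/59)
       = 1121 · 1044/1121 = 1044.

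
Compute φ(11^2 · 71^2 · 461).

251482000

φ(11^2) = 11^2 − 11^1 = 121 − 11 = 110.
φ(71^2) = 71^2 − 71^1 = 5041 − 71 = 4970.
φ(461) = 461 − 1 = 460.
Multiply: 110 · 4970 · 460 = 251482000.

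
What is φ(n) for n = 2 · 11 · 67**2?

44220

φ(2) = 2 − 1 = 1.
φ(11) = 11 − 1 = 10.
φ(67^2) = 67^2 − 67^1 = 4489 − 67 = 4422.
Since φ is multiplicative, φ(98758) = 1 · 10 · 4422 = 44220.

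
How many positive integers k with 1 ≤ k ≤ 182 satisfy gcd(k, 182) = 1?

72

182 = 2 × 7 × 13.
φ(2) = 2 − 1 = 1.
φ(7) = 7 − 1 = 6.
φ(13) = 13 − 1 = 12.
Since φ is multiplicative, φ(182) = 1 · 6 · 12 = 72.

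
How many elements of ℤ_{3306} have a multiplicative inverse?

First factor: 3306 = 2 · 3 · 19 · 29.
φ(2) = 2 − 1 = 1.
φ(3) = 3 − 1 = 2.
φ(19) = 19 − 1 = 18.
φ(29) = 29 − 1 = 28.
Multiply: 1 · 2 · 18 · 28 = 1008.

1008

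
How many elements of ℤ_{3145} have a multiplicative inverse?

2304

First factor: 3145 = 5 × 17 × 37.
φ(3145) = 3145 · (1 − 1/5) · (1 − 1/17) · (1 − 1/37)
       = 3145 · 2304/3145 = 2304.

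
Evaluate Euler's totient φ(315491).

258720

315491 = 11 * 23 * 29 * 43.
φ(315491) = 315491 · (1 − 1/11) · (1 − 1/23) · (1 − 1/29) · (1 − 1/43)
       = 315491 · 258720/315491 = 258720.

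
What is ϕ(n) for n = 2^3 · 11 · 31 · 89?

φ(242792) = 242792 · (1 − 1/2) · (1 − 1/11) · (1 − 1/31) · (1 − 1/89)
       = 242792 · 26400/60698 = 105600.

105600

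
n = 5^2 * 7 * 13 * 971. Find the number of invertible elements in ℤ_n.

1396800

φ(2209025) = 2209025 · (1 − 1/5) · (1 − 1/7) · (1 − 1/13) · (1 − 1/971)
       = 2209025 · 279360/441805 = 1396800.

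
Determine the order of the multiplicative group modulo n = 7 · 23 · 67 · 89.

φ(960043) = 960043 · (1 − 1/7) · (1 − 1/23) · (1 − 1/67) · (1 − 1/89)
       = 960043 · 766656/960043 = 766656.

766656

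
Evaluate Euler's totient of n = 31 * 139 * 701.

φ(31) = 31 − 1 = 30.
φ(139) = 139 − 1 = 138.
φ(701) = 701 − 1 = 700.
Multiply: 30 · 138 · 700 = 2898000.

2898000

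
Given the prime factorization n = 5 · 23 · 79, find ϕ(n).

6864

φ(5) = 5 − 1 = 4.
φ(23) = 23 − 1 = 22.
φ(79) = 79 − 1 = 78.
Since φ is multiplicative, φ(9085) = 4 · 22 · 78 = 6864.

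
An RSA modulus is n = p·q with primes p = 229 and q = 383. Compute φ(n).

87096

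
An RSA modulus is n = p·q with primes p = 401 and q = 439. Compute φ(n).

175200

φ(n) = (p − 1)(q − 1) = (401−1)(439−1) = 400·438 = 175200.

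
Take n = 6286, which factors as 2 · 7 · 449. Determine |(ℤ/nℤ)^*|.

φ(2) = 2 − 1 = 1.
φ(7) = 7 − 1 = 6.
φ(449) = 449 − 1 = 448.
Multiply: 1 · 6 · 448 = 2688.

2688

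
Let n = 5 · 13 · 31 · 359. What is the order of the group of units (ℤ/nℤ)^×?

515520

φ(5) = 5 − 1 = 4.
φ(13) = 13 − 1 = 12.
φ(31) = 31 − 1 = 30.
φ(359) = 359 − 1 = 358.
φ(723385) = 4 × 12 × 30 × 358 = 515520.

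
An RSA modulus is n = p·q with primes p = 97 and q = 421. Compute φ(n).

40320

φ(97) = 97 − 1 = 96.
φ(421) = 421 − 1 = 420.
φ(40837) = 96 × 420 = 40320.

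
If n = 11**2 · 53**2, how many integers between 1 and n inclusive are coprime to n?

φ(339889) = 339889 · (1 − 1/11) · (1 − 1/53)
       = 339889 · 520/583 = 303160.

303160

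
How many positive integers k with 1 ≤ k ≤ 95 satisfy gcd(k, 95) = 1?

95 = 5 * 19.
φ(5) = 5 − 1 = 4.
φ(19) = 19 − 1 = 18.
Since φ is multiplicative, φ(95) = 4 · 18 = 72.

72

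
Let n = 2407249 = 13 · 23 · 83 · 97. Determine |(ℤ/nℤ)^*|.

2078208

φ(2407249) = 2407249 · (1 − 1/13) · (1 − 1/23) · (1 − 1/83) · (1 − 1/97)
       = 2407249 · 2078208/2407249 = 2078208.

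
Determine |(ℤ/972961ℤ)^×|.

813120

972961 = 11^3 × 17 × 43.
φ(11^3) = 11^2·(11−1) = 121·10 = 1210.
φ(17) = 17 − 1 = 16.
φ(43) = 43 − 1 = 42.
φ(972961) = 1210 × 16 × 42 = 813120.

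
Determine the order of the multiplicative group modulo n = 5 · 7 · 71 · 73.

120960

φ(5) = 5 − 1 = 4.
φ(7) = 7 − 1 = 6.
φ(71) = 71 − 1 = 70.
φ(73) = 73 − 1 = 72.
Multiply: 4 · 6 · 70 · 72 = 120960.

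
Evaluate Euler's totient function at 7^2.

φ(49) = 49 · (1 − 1/7)
       = 49 · 6/7 = 42.

42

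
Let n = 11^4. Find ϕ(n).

13310

φ(14641) = 14641 · (1 − 1/11)
       = 14641 · 10/11 = 13310.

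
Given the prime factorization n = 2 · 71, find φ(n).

φ(2) = 2 − 1 = 1.
φ(71) = 71 − 1 = 70.
φ(142) = 1 × 70 = 70.

70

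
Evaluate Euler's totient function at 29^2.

812

φ(29^2) = 29^1·(29−1) = 29·28 = 812.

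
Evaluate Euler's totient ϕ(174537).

100800

174537 = 3**2 · 11 · 41 · 43.
φ(174537) = 174537 · (1 − 1/3) · (1 − 1/11) · (1 − 1/41) · (1 − 1/43)
       = 174537 · 33600/58179 = 100800.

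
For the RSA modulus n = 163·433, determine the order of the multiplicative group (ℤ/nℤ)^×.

φ(pq) = (p−1)(q−1) = 162 · 432 = 69984.

69984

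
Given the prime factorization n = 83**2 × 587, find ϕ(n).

φ(4043843) = 4043843 · (1 − 1/83) · (1 − 1/587)
       = 4043843 · 48052/48721 = 3988316.

3988316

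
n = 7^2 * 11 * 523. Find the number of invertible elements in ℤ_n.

219240

φ(7^2) = 7^2 − 7^1 = 49 − 7 = 42.
φ(11) = 11 − 1 = 10.
φ(523) = 523 − 1 = 522.
Multiply: 42 · 10 · 522 = 219240.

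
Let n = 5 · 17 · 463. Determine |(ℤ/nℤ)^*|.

φ(5) = 5 − 1 = 4.
φ(17) = 17 − 1 = 16.
φ(463) = 463 − 1 = 462.
φ(39355) = 4 × 16 × 462 = 29568.

29568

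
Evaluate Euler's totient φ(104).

48

Factor 104: 104 = 2**3 * 13.
φ(2^3) = 2^3 − 2^2 = 8 − 4 = 4.
φ(13) = 13 − 1 = 12.
Since φ is multiplicative, φ(104) = 4 · 12 = 48.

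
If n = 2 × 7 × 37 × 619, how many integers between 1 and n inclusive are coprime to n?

φ(320642) = 320642 · (1 − 1/2) · (1 − 1/7) · (1 − 1/37) · (1 − 1/619)
       = 320642 · 133488/320642 = 133488.

133488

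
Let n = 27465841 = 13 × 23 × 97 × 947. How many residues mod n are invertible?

23975424

φ(27465841) = 27465841 · (1 − 1/13) · (1 − 1/23) · (1 − 1/97) · (1 − 1/947)
       = 27465841 · 23975424/27465841 = 23975424.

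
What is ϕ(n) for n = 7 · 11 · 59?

3480

φ(4543) = 4543 · (1 − 1/7) · (1 − 1/11) · (1 − 1/59)
       = 4543 · 3480/4543 = 3480.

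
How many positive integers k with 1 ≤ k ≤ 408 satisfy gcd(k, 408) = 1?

128

Factor 408: 408 = 2^3 * 3 * 17.
φ(2^3) = 2^3 − 2^2 = 8 − 4 = 4.
φ(3) = 3 − 1 = 2.
φ(17) = 17 − 1 = 16.
Since φ is multiplicative, φ(408) = 4 · 2 · 16 = 128.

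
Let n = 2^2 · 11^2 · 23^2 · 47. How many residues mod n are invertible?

φ(2^2) = 2^1·(2−1) = 2·1 = 2.
φ(11^2) = 11^1·(11−1) = 11·10 = 110.
φ(23^2) = 23^2 − 23^1 = 529 − 23 = 506.
φ(47) = 47 − 1 = 46.
Since φ is multiplicative, φ(12033692) = 2 · 110 · 506 · 46 = 5120720.

5120720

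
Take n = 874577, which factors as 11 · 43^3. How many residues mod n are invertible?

776580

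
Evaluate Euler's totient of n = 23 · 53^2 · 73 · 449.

φ(23) = 23 − 1 = 22.
φ(53^2) = 53^1·(53−1) = 53·52 = 2756.
φ(73) = 73 − 1 = 72.
φ(449) = 449 − 1 = 448.
φ(2117623639) = 22 × 2756 × 72 × 448 = 1955745792.

1955745792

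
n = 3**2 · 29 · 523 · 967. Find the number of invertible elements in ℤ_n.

φ(131998401) = 131998401 · (1 − 1/3) · (1 − 1/29) · (1 − 1/523) · (1 − 1/967)
       = 131998401 · 28238112/43999467 = 84714336.

84714336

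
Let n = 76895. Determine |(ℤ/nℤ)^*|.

48672

Factor 76895: 76895 = 5 × 7 × 13^3.
φ(76895) = 76895 · (1 − 1/5) · (1 − 1/7) · (1 − 1/13)
       = 76895 · 288/455 = 48672.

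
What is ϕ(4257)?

2520

4257 = 3^2 · 11 · 43.
φ(3^2) = 3^2 − 3^1 = 9 − 3 = 6.
φ(11) = 11 − 1 = 10.
φ(43) = 43 − 1 = 42.
Multiply: 6 · 10 · 42 = 2520.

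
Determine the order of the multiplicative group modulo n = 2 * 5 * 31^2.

φ(2) = 2 − 1 = 1.
φ(5) = 5 − 1 = 4.
φ(31^2) = 31^1·(31−1) = 31·30 = 930.
Multiply: 1 · 4 · 930 = 3720.

3720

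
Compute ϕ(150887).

First factor: 150887 = 11^2 * 29 * 43.
φ(11^2) = 11^2 − 11^1 = 121 − 11 = 110.
φ(29) = 29 − 1 = 28.
φ(43) = 43 − 1 = 42.
Since φ is multiplicative, φ(150887) = 110 · 28 · 42 = 129360.

129360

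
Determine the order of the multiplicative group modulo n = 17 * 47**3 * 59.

94297792

φ(104134469) = 104134469 · (1 − 1/17) · (1 − 1/47) · (1 − 1/59)
       = 104134469 · 42688/47141 = 94297792.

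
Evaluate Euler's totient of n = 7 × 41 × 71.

16800

φ(20377) = 20377 · (1 − 1/7) · (1 − 1/41) · (1 − 1/71)
       = 20377 · 16800/20377 = 16800.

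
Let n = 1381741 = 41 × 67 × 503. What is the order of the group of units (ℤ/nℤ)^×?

φ(1381741) = 1381741 · (1 − 1/41) · (1 − 1/67) · (1 − 1/503)
       = 1381741 · 1325280/1381741 = 1325280.

1325280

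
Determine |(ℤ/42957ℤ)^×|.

27216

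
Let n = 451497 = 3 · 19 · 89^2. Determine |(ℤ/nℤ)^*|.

281952

φ(3) = 3 − 1 = 2.
φ(19) = 19 − 1 = 18.
φ(89^2) = 89^1·(89−1) = 89·88 = 7832.
Since φ is multiplicative, φ(451497) = 2 · 18 · 7832 = 281952.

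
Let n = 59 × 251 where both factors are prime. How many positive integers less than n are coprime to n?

φ(14809) = 14809 · (1 − 1/59) · (1 − 1/251)
       = 14809 · 14500/14809 = 14500.

14500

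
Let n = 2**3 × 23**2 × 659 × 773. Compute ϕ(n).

φ(2155810424) = 2155810424 · (1 − 1/2) · (1 − 1/23) · (1 − 1/659) · (1 − 1/773)
       = 2155810424 · 11175472/23432722 = 1028143424.

1028143424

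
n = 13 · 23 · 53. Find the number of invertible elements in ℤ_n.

13728

φ(15847) = 15847 · (1 − 1/13) · (1 − 1/23) · (1 − 1/53)
       = 15847 · 13728/15847 = 13728.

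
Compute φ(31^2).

φ(961) = 961 · (1 − 1/31)
       = 961 · 30/31 = 930.

930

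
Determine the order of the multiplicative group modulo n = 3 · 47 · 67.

6072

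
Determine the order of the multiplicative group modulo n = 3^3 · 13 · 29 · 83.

φ(844857) = 844857 · (1 − 1/3) · (1 − 1/13) · (1 − 1/29) · (1 − 1/83)
       = 844857 · 55104/93873 = 495936.

495936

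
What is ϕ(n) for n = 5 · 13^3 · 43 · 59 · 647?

12765497472

φ(18031207415) = 18031207415 · (1 − 1/5) · (1 − 1/13) · (1 − 1/43) · (1 − 1/59) · (1 − 1/647)
       = 18031207415 · 75535488/106693535 = 12765497472.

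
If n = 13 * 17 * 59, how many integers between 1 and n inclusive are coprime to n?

φ(13039) = 13039 · (1 − 1/13) · (1 − 1/17) · (1 − 1/59)
       = 13039 · 11136/13039 = 11136.

11136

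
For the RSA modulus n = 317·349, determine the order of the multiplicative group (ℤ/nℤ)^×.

109968

φ(110633) = 110633 · (1 − 1/317) · (1 − 1/349)
       = 110633 · 109968/110633 = 109968.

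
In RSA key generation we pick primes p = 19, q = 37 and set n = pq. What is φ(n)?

648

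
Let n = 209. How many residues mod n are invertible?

180

Factor 209: 209 = 11 · 19.
φ(209) = 209 · (1 − 1/11) · (1 − 1/19)
       = 209 · 180/209 = 180.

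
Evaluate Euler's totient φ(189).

First factor: 189 = 3**3 * 7.
φ(3^3) = 3^3 − 3^2 = 27 − 9 = 18.
φ(7) = 7 − 1 = 6.
φ(189) = 18 × 6 = 108.

108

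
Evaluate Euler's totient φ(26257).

26257 = 7 · 11**2 · 31.
φ(7) = 7 − 1 = 6.
φ(11^2) = 11^1·(11−1) = 11·10 = 110.
φ(31) = 31 − 1 = 30.
Since φ is multiplicative, φ(26257) = 6 · 110 · 30 = 19800.

19800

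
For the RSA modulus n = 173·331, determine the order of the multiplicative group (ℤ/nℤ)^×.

56760

For distinct primes, φ(pq) = (p−1)(q−1) = 172 × 330 = 56760.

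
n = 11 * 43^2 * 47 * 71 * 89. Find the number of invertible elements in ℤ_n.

φ(6040540627) = 6040540627 · (1 − 1/11) · (1 − 1/43) · (1 − 1/47) · (1 − 1/71) · (1 − 1/89)
       = 6040540627 · 119011200/140477689 = 5117481600.

5117481600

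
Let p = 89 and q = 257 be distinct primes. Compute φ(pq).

φ(n) = (p − 1)(q − 1) = (89−1)(257−1) = 88·256 = 22528.

22528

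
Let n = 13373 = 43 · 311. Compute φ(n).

φ(13373) = 13373 · (1 − 1/43) · (1 − 1/311)
       = 13373 · 13020/13373 = 13020.

13020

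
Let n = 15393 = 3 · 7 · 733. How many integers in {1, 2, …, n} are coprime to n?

8784

φ(3) = 3 − 1 = 2.
φ(7) = 7 − 1 = 6.
φ(733) = 733 − 1 = 732.
φ(15393) = 2 × 6 × 732 = 8784.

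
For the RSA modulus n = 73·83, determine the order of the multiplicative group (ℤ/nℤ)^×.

5904

For distinct primes, φ(pq) = (p−1)(q−1) = 72 × 82 = 5904.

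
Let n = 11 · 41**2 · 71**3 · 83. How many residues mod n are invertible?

474539576000

φ(549304980983) = 549304980983 · (1 − 1/11) · (1 − 1/41) · (1 − 1/71) · (1 − 1/83)
       = 549304980983 · 2296000/2657743 = 474539576000.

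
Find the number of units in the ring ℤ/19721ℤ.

Factor 19721: 19721 = 13 · 37 · 41.
φ(13) = 13 − 1 = 12.
φ(37) = 37 − 1 = 36.
φ(41) = 41 − 1 = 40.
Since φ is multiplicative, φ(19721) = 12 · 36 · 40 = 17280.

17280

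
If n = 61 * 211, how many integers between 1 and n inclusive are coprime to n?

12600

φ(61) = 61 − 1 = 60.
φ(211) = 211 − 1 = 210.
Multiply: 60 · 210 = 12600.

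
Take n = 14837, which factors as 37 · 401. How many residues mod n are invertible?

14400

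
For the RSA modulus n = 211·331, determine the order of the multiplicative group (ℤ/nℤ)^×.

φ(pq) = (p−1)(q−1) = 210 · 330 = 69300.

69300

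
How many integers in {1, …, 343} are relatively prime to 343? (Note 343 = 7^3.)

294

φ(7^3) = 7^2·(7−1) = 49·6 = 294.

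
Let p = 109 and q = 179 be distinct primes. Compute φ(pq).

19224

φ(pq) = (p−1)(q−1) = 108 · 178 = 19224.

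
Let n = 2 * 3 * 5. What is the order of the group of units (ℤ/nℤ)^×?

8

φ(30) = 30 · (1 − 1/2) · (1 − 1/3) · (1 − 1/5)
       = 30 · 8/30 = 8.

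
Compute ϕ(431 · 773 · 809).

268223680

φ(269528867) = 269528867 · (1 − 1/431) · (1 − 1/773) · (1 − 1/809)
       = 269528867 · 268223680/269528867 = 268223680.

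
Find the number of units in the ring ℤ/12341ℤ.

10080

First factor: 12341 = 7 * 41 * 43.
φ(7) = 7 − 1 = 6.
φ(41) = 41 − 1 = 40.
φ(43) = 43 − 1 = 42.
Multiply: 6 · 40 · 42 = 10080.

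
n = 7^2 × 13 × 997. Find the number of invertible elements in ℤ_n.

φ(635089) = 635089 · (1 − 1/7) · (1 − 1/13) · (1 − 1/997)
       = 635089 · 71712/90727 = 501984.

501984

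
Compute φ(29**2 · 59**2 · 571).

1583838480

φ(29^2) = 29^2 − 29^1 = 841 − 29 = 812.
φ(59^2) = 59^2 − 59^1 = 3481 − 59 = 3422.
φ(571) = 571 − 1 = 570.
Since φ is multiplicative, φ(1671614491) = 812 · 3422 · 570 = 1583838480.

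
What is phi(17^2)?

272

φ(17^2) = 17^2 − 17^1 = 289 − 17 = 272.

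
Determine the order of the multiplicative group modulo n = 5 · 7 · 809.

19392

φ(5) = 5 − 1 = 4.
φ(7) = 7 − 1 = 6.
φ(809) = 809 − 1 = 808.
φ(28315) = 4 × 6 × 808 = 19392.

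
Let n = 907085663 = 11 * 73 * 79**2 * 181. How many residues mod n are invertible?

φ(907085663) = 907085663 · (1 − 1/11) · (1 − 1/73) · (1 − 1/79) · (1 − 1/181)
       = 907085663 · 10108800/11482097 = 798595200.

798595200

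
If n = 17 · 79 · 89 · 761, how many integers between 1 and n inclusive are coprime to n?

φ(90960047) = 90960047 · (1 − 1/17) · (1 − 1/79) · (1 − 1/89) · (1 − 1/761)
       = 90960047 · 83466240/90960047 = 83466240.

83466240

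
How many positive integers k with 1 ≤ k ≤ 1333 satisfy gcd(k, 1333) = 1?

Prime factorization: 1333 = 31 · 43.
φ(1333) = 1333 · (1 − 1/31) · (1 − 1/43)
       = 1333 · 1260/1333 = 1260.

1260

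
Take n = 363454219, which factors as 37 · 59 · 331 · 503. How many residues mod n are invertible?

345898080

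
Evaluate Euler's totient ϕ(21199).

18816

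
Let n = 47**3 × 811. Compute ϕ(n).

φ(47^3) = 47^2·(47−1) = 2209·46 = 101614.
φ(811) = 811 − 1 = 810.
φ(84200453) = 101614 × 810 = 82307340.

82307340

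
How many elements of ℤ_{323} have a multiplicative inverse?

First factor: 323 = 17 × 19.
φ(17) = 17 − 1 = 16.
φ(19) = 19 − 1 = 18.
Multiply: 16 · 18 = 288.

288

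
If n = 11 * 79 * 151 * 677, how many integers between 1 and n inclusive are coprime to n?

79092000

φ(88835263) = 88835263 · (1 − 1/11) · (1 − 1/79) · (1 − 1/151) · (1 − 1/677)
       = 88835263 · 79092000/88835263 = 79092000.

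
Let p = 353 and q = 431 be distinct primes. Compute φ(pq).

151360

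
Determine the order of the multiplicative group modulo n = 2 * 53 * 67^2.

φ(475834) = 475834 · (1 − 1/2) · (1 − 1/53) · (1 − 1/67)
       = 475834 · 3432/7102 = 229944.

229944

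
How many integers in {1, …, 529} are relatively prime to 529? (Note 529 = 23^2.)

φ(529) = 529 · (1 − 1/23)
       = 529 · 22/23 = 506.

506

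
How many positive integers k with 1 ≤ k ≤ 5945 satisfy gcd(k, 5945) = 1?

Factor 5945: 5945 = 5 × 29 × 41.
φ(5945) = 5945 · (1 − 1/5) · (1 − 1/29) · (1 − 1/41)
       = 5945 · 4480/5945 = 4480.

4480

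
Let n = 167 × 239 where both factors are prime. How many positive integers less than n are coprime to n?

39508

φ(167) = 167 − 1 = 166.
φ(239) = 239 − 1 = 238.
φ(39913) = 166 × 238 = 39508.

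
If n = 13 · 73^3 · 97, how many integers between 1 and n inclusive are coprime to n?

442008576

φ(490550437) = 490550437 · (1 − 1/13) · (1 − 1/73) · (1 − 1/97)
       = 490550437 · 82944/92053 = 442008576.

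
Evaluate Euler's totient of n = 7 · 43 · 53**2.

694512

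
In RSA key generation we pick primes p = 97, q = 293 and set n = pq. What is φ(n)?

φ(n) = (p − 1)(q − 1) = (97−1)(293−1) = 96·292 = 28032.

28032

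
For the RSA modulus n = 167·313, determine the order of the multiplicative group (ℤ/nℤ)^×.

51792

φ(167) = 167 − 1 = 166.
φ(313) = 313 − 1 = 312.
Multiply: 166 · 312 = 51792.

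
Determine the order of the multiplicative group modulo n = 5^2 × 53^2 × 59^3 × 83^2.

φ(5^2) = 5^1·(5−1) = 5·4 = 20.
φ(53^2) = 53^1·(53−1) = 53·52 = 2756.
φ(59^3) = 59^3 − 59^2 = 205379 − 3481 = 201898.
φ(83^2) = 83^2 − 83^1 = 6889 − 83 = 6806.
φ(99358257754475) = 20 × 2756 × 201898 × 6806 = 75741372474560.

75741372474560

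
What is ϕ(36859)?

First factor: 36859 = 29 · 31 · 41.
φ(29) = 29 − 1 = 28.
φ(31) = 31 − 1 = 30.
φ(41) = 41 − 1 = 40.
Multiply: 28 · 30 · 40 = 33600.

33600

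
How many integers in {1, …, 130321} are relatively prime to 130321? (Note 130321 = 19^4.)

123462

φ(19^4) = 19^4 − 19^3 = 130321 − 6859 = 123462.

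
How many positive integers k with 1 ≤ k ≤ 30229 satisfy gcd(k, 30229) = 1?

27216

First factor: 30229 = 19 · 37 · 43.
φ(19) = 19 − 1 = 18.
φ(37) = 37 − 1 = 36.
φ(43) = 43 − 1 = 42.
Multiply: 18 · 36 · 42 = 27216.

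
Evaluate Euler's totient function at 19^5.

2345778

φ(19^5) = 19^4·(19−1) = 130321·18 = 2345778.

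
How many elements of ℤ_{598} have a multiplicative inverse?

Prime factorization: 598 = 2 × 13 × 23.
φ(2) = 2 − 1 = 1.
φ(13) = 13 − 1 = 12.
φ(23) = 23 − 1 = 22.
φ(598) = 1 × 12 × 22 = 264.

264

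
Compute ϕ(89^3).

φ(89^3) = 89^3 − 89^2 = 704969 − 7921 = 697048.

697048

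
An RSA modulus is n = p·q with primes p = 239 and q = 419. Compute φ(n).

φ(n) = (p − 1)(q − 1) = (239−1)(419−1) = 238·418 = 99484.

99484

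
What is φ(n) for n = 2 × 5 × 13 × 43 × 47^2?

4358592

φ(12348310) = 12348310 · (1 − 1/2) · (1 − 1/5) · (1 − 1/13) · (1 − 1/43) · (1 − 1/47)
       = 12348310 · 92736/262730 = 4358592.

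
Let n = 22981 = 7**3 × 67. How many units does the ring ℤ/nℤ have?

φ(22981) = 22981 · (1 − 1/7) · (1 − 1/67)
       = 22981 · 396/469 = 19404.

19404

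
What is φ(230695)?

169344

First factor: 230695 = 5 * 29 * 37 * 43.
φ(5) = 5 − 1 = 4.
φ(29) = 29 − 1 = 28.
φ(37) = 37 − 1 = 36.
φ(43) = 43 − 1 = 42.
Since φ is multiplicative, φ(230695) = 4 · 28 · 36 · 42 = 169344.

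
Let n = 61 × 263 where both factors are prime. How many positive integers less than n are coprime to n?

15720

For distinct primes, φ(pq) = (p−1)(q−1) = 60 × 262 = 15720.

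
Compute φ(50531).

44616

Factor 50531: 50531 = 13^3 · 23.
φ(50531) = 50531 · (1 − 1/13) · (1 − 1/23)
       = 50531 · 264/299 = 44616.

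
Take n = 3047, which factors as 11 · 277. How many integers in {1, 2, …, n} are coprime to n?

2760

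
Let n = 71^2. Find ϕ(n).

4970

φ(5041) = 5041 · (1 − 1/71)
       = 5041 · 70/71 = 4970.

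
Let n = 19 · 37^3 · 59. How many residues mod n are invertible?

51452496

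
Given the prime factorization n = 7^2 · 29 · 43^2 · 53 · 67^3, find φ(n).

32720652252288

φ(7^2) = 7^1·(7−1) = 7·6 = 42.
φ(29) = 29 − 1 = 28.
φ(43^2) = 43^2 − 43^1 = 1849 − 43 = 1806.
φ(53) = 53 − 1 = 52.
φ(67^3) = 67^3 − 67^2 = 300763 − 4489 = 296274.
Multiply: 42 · 28 · 1806 · 52 · 296274 = 32720652252288.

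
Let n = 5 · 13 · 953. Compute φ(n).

φ(61945) = 61945 · (1 − 1/5) · (1 − 1/13) · (1 − 1/953)
       = 61945 · 45696/61945 = 45696.

45696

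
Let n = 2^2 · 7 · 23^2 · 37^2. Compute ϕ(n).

8087904

φ(20277628) = 20277628 · (1 − 1/2) · (1 − 1/7) · (1 − 1/23) · (1 − 1/37)
       = 20277628 · 4752/11914 = 8087904.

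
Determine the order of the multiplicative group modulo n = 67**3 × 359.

106066092

φ(67^3) = 67^2·(67−1) = 4489·66 = 296274.
φ(359) = 359 − 1 = 358.
Since φ is multiplicative, φ(107973917) = 296274 · 358 = 106066092.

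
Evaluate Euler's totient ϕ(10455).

Factor 10455: 10455 = 3 · 5 · 17 · 41.
φ(10455) = 10455 · (1 − 1/3) · (1 − 1/5) · (1 − 1/17) · (1 − 1/41)
       = 10455 · 5120/10455 = 5120.

5120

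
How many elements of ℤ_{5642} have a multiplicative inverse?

First factor: 5642 = 2 · 7 · 13 · 31.
φ(5642) = 5642 · (1 − 1/2) · (1 − 1/7) · (1 − 1/13) · (1 − 1/31)
       = 5642 · 2160/5642 = 2160.

2160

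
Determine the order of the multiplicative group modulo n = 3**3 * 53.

936

φ(1431) = 1431 · (1 − 1/3) · (1 − 1/53)
       = 1431 · 104/159 = 936.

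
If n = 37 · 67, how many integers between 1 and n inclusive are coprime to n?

2376

φ(37) = 37 − 1 = 36.
φ(67) = 67 − 1 = 66.
Multiply: 36 · 66 = 2376.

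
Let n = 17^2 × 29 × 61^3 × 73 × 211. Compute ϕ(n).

25709264179200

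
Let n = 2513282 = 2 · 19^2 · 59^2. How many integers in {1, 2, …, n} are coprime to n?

1170324

φ(2) = 2 − 1 = 1.
φ(19^2) = 19^2 − 19^1 = 361 − 19 = 342.
φ(59^2) = 59^2 − 59^1 = 3481 − 59 = 3422.
φ(2513282) = 1 × 342 × 3422 = 1170324.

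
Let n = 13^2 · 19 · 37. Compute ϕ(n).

101088

φ(13^2) = 13^2 − 13^1 = 169 − 13 = 156.
φ(19) = 19 − 1 = 18.
φ(37) = 37 − 1 = 36.
φ(118807) = 156 × 18 × 36 = 101088.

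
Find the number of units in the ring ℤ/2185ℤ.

Factor 2185: 2185 = 5 · 19 · 23.
φ(2185) = 2185 · (1 − 1/5) · (1 − 1/19) · (1 − 1/23)
       = 2185 · 1584/2185 = 1584.

1584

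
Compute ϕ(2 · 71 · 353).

24640

φ(50126) = 50126 · (1 − 1/2) · (1 − 1/71) · (1 − 1/353)
       = 50126 · 24640/50126 = 24640.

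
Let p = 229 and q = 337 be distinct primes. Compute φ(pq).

76608

φ(pq) = (p−1)(q−1) = 228 · 336 = 76608.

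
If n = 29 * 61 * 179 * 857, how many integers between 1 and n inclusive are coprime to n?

255978240

φ(29) = 29 − 1 = 28.
φ(61) = 61 − 1 = 60.
φ(179) = 179 − 1 = 178.
φ(857) = 857 − 1 = 856.
Since φ is multiplicative, φ(271369907) = 28 · 60 · 178 · 856 = 255978240.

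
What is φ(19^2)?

342

φ(361) = 361 · (1 − 1/19)
       = 361 · 18/19 = 342.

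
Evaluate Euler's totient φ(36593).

36593 = 23 · 37 · 43.
φ(23) = 23 − 1 = 22.
φ(37) = 37 − 1 = 36.
φ(43) = 43 − 1 = 42.
Multiply: 22 · 36 · 42 = 33264.

33264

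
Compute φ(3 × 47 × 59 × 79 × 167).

69090528

φ(3) = 3 − 1 = 2.
φ(47) = 47 − 1 = 46.
φ(59) = 59 − 1 = 58.
φ(79) = 79 − 1 = 78.
φ(167) = 167 − 1 = 166.
Multiply: 2 · 46 · 58 · 78 · 166 = 69090528.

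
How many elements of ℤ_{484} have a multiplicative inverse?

220

484 = 2^2 · 11^2.
φ(2^2) = 2^1·(2−1) = 2·1 = 2.
φ(11^2) = 11^1·(11−1) = 11·10 = 110.
Since φ is multiplicative, φ(484) = 2 · 110 = 220.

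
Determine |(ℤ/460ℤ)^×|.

Prime factorization: 460 = 2^2 × 5 × 23.
φ(460) = 460 · (1 − 1/2) · (1 − 1/5) · (1 − 1/23)
       = 460 · 88/230 = 176.

176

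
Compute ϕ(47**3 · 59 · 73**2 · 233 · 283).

φ(47^3) = 47^3 − 47^2 = 103823 − 2209 = 101614.
φ(59) = 59 − 1 = 58.
φ(73^2) = 73^2 − 73^1 = 5329 − 73 = 5256.
φ(233) = 233 − 1 = 232.
φ(283) = 283 − 1 = 282.
Since φ is multiplicative, φ(2152452926009567) = 101614 · 58 · 5256 · 232 · 282 = 2026627777340928.

2026627777340928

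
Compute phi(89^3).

φ(89^3) = 89^3 − 89^2 = 704969 − 7921 = 697048.

697048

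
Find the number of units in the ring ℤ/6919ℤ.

6919 = 11 · 17 · 37.
φ(11) = 11 − 1 = 10.
φ(17) = 17 − 1 = 16.
φ(37) = 37 − 1 = 36.
Since φ is multiplicative, φ(6919) = 10 · 16 · 36 = 5760.

5760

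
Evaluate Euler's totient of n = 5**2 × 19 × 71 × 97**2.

234662400

φ(317318525) = 317318525 · (1 − 1/5) · (1 − 1/19) · (1 − 1/71) · (1 − 1/97)
       = 317318525 · 483840/654265 = 234662400.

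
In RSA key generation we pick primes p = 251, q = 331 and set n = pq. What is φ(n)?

φ(pq) = (p−1)(q−1) = 250 · 330 = 82500.

82500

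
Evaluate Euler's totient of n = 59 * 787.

45588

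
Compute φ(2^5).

φ(32) = 32 · (1 − 1/2)
       = 32 · 1/2 = 16.

16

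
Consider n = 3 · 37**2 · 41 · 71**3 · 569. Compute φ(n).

φ(3) = 3 − 1 = 2.
φ(37^2) = 37^2 − 37^1 = 1369 − 37 = 1332.
φ(41) = 41 − 1 = 40.
φ(71^3) = 71^3 − 71^2 = 357911 − 5041 = 352870.
φ(569) = 569 − 1 = 568.
φ(34292241387933) = 2 × 1332 × 40 × 352870 × 568 = 21357837849600.

21357837849600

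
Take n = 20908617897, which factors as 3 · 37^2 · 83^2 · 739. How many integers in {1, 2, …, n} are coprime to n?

13380813792

φ(20908617897) = 20908617897 · (1 − 1/3) · (1 − 1/37) · (1 − 1/83) · (1 − 1/739)
       = 20908617897 · 4357152/6808407 = 13380813792.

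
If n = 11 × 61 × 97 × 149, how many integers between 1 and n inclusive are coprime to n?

φ(11) = 11 − 1 = 10.
φ(61) = 61 − 1 = 60.
φ(97) = 97 − 1 = 96.
φ(149) = 149 − 1 = 148.
Since φ is multiplicative, φ(9697963) = 10 · 60 · 96 · 148 = 8524800.

8524800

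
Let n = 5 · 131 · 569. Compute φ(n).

295360

φ(5) = 5 − 1 = 4.
φ(131) = 131 − 1 = 130.
φ(569) = 569 − 1 = 568.
Since φ is multiplicative, φ(372695) = 4 · 130 · 568 = 295360.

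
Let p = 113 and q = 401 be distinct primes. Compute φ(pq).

For distinct primes, φ(pq) = (p−1)(q−1) = 112 × 400 = 44800.

44800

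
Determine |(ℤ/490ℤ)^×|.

168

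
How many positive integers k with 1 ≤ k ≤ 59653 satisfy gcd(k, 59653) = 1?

Prime factorization: 59653 = 11**2 · 17 · 29.
φ(11^2) = 11^1·(11−1) = 11·10 = 110.
φ(17) = 17 − 1 = 16.
φ(29) = 29 − 1 = 28.
Since φ is multiplicative, φ(59653) = 110 · 16 · 28 = 49280.

49280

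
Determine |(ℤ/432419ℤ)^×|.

362880

Prime factorization: 432419 = 13 · 29 · 31 · 37.
φ(13) = 13 − 1 = 12.
φ(29) = 29 − 1 = 28.
φ(31) = 31 − 1 = 30.
φ(37) = 37 − 1 = 36.
φ(432419) = 12 × 28 × 30 × 36 = 362880.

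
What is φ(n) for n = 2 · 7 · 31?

180

φ(434) = 434 · (1 − 1/2) · (1 − 1/7) · (1 − 1/31)
       = 434 · 180/434 = 180.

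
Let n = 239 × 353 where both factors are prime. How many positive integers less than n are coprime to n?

φ(84367) = 84367 · (1 − 1/239) · (1 − 1/353)
       = 84367 · 83776/84367 = 83776.

83776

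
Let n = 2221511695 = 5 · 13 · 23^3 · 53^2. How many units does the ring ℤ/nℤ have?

1539567744

φ(2221511695) = 2221511695 · (1 − 1/5) · (1 − 1/13) · (1 − 1/23) · (1 − 1/53)
       = 2221511695 · 54912/79235 = 1539567744.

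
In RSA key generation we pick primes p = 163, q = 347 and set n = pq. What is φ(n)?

56052

φ(pq) = (p−1)(q−1) = 162 · 346 = 56052.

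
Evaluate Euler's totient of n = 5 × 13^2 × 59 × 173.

6225024

φ(8624915) = 8624915 · (1 − 1/5) · (1 − 1/13) · (1 − 1/59) · (1 − 1/173)
       = 8624915 · 478848/663455 = 6225024.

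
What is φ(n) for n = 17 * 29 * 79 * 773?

φ(30106031) = 30106031 · (1 − 1/17) · (1 − 1/29) · (1 − 1/79) · (1 − 1/773)
       = 30106031 · 26976768/30106031 = 26976768.

26976768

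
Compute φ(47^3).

101614

φ(47^3) = 47^2·(47−1) = 2209·46 = 101614.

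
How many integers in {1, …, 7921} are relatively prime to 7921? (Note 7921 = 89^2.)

7832

φ(89^2) = 89^2 − 89^1 = 7921 − 89 = 7832.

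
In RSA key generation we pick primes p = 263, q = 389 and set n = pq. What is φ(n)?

101656

φ(102307) = 102307 · (1 − 1/263) · (1 − 1/389)
       = 102307 · 101656/102307 = 101656.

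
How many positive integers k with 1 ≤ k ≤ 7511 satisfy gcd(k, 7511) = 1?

7511 = 7 · 29 · 37.
φ(7) = 7 − 1 = 6.
φ(29) = 29 − 1 = 28.
φ(37) = 37 − 1 = 36.
φ(7511) = 6 × 28 × 36 = 6048.

6048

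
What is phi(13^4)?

26364

φ(13^4) = 13^3·(13−1) = 2197·12 = 26364.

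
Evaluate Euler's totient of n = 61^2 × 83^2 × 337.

8369746560

φ(61^2) = 61^1·(61−1) = 61·60 = 3660.
φ(83^2) = 83^2 − 83^1 = 6889 − 83 = 6806.
φ(337) = 337 − 1 = 336.
Multiply: 3660 · 6806 · 336 = 8369746560.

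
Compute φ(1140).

Factor 1140: 1140 = 2^2 · 3 · 5 · 19.
φ(2^2) = 2^2 − 2^1 = 4 − 2 = 2.
φ(3) = 3 − 1 = 2.
φ(5) = 5 − 1 = 4.
φ(19) = 19 − 1 = 18.
Multiply: 2 · 2 · 4 · 18 = 288.

288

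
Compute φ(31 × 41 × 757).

907200

φ(962147) = 962147 · (1 − 1/31) · (1 − 1/41) · (1 − 1/757)
       = 962147 · 907200/962147 = 907200.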